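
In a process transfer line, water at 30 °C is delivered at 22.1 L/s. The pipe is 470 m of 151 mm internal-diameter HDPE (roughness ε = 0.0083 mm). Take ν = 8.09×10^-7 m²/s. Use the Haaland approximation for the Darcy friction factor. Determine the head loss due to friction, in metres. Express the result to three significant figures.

V = 4Q/(πD²) = 4·0.0221/(π·0.151²) = 1.234 m/s
Re = VD/ν = 1.234·0.151/8.09×10^-7 = 2.30×10^5 → turbulent
ε/D = 0.0083/151 = 5.50×10^-5
Haaland: f = 0.01549
h_f = f(L/D)V²/(2g) = 0.01549·(470/0.151)·1.234²/(2·9.81) = 3.742 m

h_f ≈ 3.74 m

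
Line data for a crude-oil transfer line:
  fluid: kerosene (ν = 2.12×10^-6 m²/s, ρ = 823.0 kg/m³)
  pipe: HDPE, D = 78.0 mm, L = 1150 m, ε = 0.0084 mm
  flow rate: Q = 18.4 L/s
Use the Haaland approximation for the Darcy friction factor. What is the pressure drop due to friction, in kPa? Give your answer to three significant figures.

V = 4Q/(πD²) = 4·0.0184/(π·0.0780²) = 3.851 m/s
Re = VD/ν = 3.851·0.0780/2.12×10^-6 = 1.42×10^5 → turbulent
ε/D = 0.0084/78.0 = 1.08×10^-4
Haaland: f = 0.01719
h_f = f(L/D)V²/(2g) = 0.01719·(1150/0.0780)·3.851²/(2·9.81) = 191.6 m
Δp = ρg·h_f = 823.0·9.81·191.6 = 1547 kPa

Δp ≈ 1550 kPa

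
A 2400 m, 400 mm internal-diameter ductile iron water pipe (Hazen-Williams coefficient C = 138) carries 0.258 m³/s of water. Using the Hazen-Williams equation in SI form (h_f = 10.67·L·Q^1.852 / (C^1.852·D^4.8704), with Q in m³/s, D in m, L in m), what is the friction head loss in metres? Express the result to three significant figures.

h_f = 10.67·2400·0.258^1.852 / (138^1.852·0.400^4.8704) = 19.67 m

h_f ≈ 19.7 m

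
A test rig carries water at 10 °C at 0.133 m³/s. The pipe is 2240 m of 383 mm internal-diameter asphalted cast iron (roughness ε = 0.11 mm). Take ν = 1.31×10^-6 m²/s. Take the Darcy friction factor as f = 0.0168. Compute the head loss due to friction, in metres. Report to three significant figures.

V = 4Q/(πD²) = 4·0.133/(π·0.383²) = 1.154 m/s
h_f = f(L/D)V²/(2g) = 0.01680·(2240/0.383)·1.154²/(2·9.81) = 6.674 m

h_f ≈ 6.67 m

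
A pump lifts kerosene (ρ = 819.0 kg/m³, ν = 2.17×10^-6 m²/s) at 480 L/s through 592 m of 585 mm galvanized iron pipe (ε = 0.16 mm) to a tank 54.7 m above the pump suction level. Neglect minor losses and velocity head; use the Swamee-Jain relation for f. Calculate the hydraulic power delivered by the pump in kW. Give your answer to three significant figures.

P_hyd ≈ 221 kW

V = 4Q/(πD²) = 1.786 m/s; Re = 4.81×10^5; ε/D = 2.74×10^-4; f = 0.01620
h_f = f(L/D)V²/2g = 2.665 m
Total head H = z + h_f = 54.7 + 2.665 = 57.37 m
P_hyd = ρgQH = 819.0·9.81·0.480·57.37 = 221.2 kW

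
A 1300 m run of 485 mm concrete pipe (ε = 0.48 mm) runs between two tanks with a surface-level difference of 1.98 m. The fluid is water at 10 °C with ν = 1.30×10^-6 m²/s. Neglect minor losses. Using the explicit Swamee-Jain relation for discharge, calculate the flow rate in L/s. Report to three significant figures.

Q ≈ 155 L/s

Swamee-Jain (Type II): Q = -0.965·√(gD⁵h_f/L)·ln[ε/(3.7D) + √(3.17ν²L/(gD³h_f))]
√(gD⁵h_f/L) = √(9.81·0.485⁵·1.98/1300) = 0.02002
ε/(3.7D) = 2.67×10^-4; √(3.17ν²L/(gD³h_f)) = 5.61×10^-5
Q = -0.965·0.02002·ln(3.235×10^-4) = 0.1553 m³/s
Check: V = 0.841 m/s, Re = 3.14×10^5, f = 0.02066, h_f = 1.99 m ≈ 1.98 m ✓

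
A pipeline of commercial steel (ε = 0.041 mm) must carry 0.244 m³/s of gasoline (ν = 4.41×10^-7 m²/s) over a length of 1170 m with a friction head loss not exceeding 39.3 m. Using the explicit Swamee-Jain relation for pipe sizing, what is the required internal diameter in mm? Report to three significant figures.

Swamee-Jain (Type III): D = 0.66·[ε^1.25·(LQ²/(gh_f))^4.75 + ν·Q^9.4·(L/(gh_f))^5.2]^0.04
LQ²/(gh_f) = 0.1807; L/(gh_f) = 3.035
Term 1 = ε^1.25·(…)^4.75 = 9.69×10^-10; Term 2 = ν·Q^9.4·(…)^5.2 = 2.47×10^-10
D = 0.66·(9.69×10^-10 + 2.47×10^-10)^0.04 = 0.2904 m = 290 mm
Check: V = 3.68 m/s, Re = 2.43×10^6, f = 0.01343, h_f = 37.4 m ≈ 39.3 m ✓

D ≈ 290 mm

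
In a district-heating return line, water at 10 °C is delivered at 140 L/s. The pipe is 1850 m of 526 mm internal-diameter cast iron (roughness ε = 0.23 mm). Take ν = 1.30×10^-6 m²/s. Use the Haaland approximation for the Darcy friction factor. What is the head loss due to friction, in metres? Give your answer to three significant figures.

h_f ≈ 1.33 m

V = 4Q/(πD²) = 4·0.140/(π·0.526²) = 0.6443 m/s
Re = VD/ν = 0.6443·0.526/1.30×10^-6 = 2.61×10^5 → turbulent
ε/D = 0.23/526 = 4.37×10^-4
Haaland: f = 0.01789
h_f = f(L/D)V²/(2g) = 0.01789·(1850/0.526)·0.6443²/(2·9.81) = 1.331 m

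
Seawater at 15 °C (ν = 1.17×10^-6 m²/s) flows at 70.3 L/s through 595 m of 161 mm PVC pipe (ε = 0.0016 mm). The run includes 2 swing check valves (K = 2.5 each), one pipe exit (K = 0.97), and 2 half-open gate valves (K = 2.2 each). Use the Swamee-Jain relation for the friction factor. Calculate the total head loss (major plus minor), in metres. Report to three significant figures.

V = 4Q/(πD²) = 3.453 m/s; V²/2g = 0.6078 m
Re = 4.75×10^5, ε/D = 9.94×10^-6 → f = 0.01337 (Swamee-Jain)
Major: h_f = f(L/D)·V²/2g = 0.01337·3696·0.6078 = 30.02 m
Minor: ΣK = 10.4; h_m = ΣK·V²/2g = 6.302 m
Total H_L = 30.02 + 6.302 = 36.32 m

H_L ≈ 36.3 m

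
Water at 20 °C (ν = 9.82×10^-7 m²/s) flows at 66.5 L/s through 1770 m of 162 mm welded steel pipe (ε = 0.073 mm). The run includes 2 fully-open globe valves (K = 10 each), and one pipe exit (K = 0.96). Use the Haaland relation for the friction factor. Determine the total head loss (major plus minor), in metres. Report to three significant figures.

V = 4Q/(πD²) = 3.226 m/s; V²/2g = 0.5305 m
Re = 5.32×10^5, ε/D = 4.51×10^-4 → f = 0.01721 (Haaland)
Major: h_f = f(L/D)·V²/2g = 0.01721·10926·0.5305 = 99.73 m
Minor: ΣK = 21.0; h_m = ΣK·V²/2g = 11.12 m
Total H_L = 99.73 + 11.12 = 110.8 m

H_L ≈ 111 m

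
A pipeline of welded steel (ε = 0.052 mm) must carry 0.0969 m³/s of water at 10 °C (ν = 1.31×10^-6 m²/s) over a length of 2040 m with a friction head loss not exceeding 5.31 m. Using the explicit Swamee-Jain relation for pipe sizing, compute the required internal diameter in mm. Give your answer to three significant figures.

D ≈ 348 mm

Swamee-Jain (Type III): D = 0.66·[ε^1.25·(LQ²/(gh_f))^4.75 + ν·Q^9.4·(L/(gh_f))^5.2]^0.04
LQ²/(gh_f) = 0.3677; L/(gh_f) = 39.16
Term 1 = ε^1.25·(…)^4.75 = 3.81×10^-8; Term 2 = ν·Q^9.4·(…)^5.2 = 7.44×10^-8
D = 0.66·(3.81×10^-8 + 7.44×10^-8)^0.04 = 0.3480 m = 348 mm
Check: V = 1.02 m/s, Re = 2.71×10^5, f = 0.01609, h_f = 4.99 m ≈ 5.31 m ✓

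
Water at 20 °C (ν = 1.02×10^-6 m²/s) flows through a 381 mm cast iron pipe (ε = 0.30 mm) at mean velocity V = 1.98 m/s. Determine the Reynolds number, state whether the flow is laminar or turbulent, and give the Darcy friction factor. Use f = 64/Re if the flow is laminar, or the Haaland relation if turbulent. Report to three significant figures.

Re = VD/ν = 1.980·0.381/1.02×10^-6 = 7.40×10^5
Re > 4000 → turbulent; ε/D = 7.87×10^-4
Haaland: f = 0.01900

Re ≈ 7.40×10^5; turbulent; f ≈ 0.0190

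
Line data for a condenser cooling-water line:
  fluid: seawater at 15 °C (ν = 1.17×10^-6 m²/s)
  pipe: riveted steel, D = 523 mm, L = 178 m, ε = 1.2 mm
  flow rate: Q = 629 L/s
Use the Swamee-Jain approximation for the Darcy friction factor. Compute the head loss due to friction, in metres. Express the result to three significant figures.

h_f ≈ 3.64 m

V = 4Q/(πD²) = 4·0.629/(π·0.523²) = 2.928 m/s
Re = VD/ν = 2.928·0.523/1.17×10^-6 = 1.31×10^6 → turbulent
ε/D = 1.2/523 = 0.00229
Swamee-Jain: f = 0.02449
h_f = f(L/D)V²/(2g) = 0.02449·(178/0.523)·2.928²/(2·9.81) = 3.642 m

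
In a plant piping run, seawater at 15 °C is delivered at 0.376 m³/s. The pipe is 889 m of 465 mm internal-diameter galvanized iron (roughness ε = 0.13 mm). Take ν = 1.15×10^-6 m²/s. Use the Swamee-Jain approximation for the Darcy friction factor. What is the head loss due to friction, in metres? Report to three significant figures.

h_f ≈ 7.48 m

V = 4Q/(πD²) = 4·0.376/(π·0.465²) = 2.214 m/s
Re = VD/ν = 2.214·0.465/1.15×10^-6 = 8.95×10^5 → turbulent
ε/D = 0.13/465 = 2.80×10^-4
Swamee-Jain: f = 0.01565
h_f = f(L/D)V²/(2g) = 0.01565·(889/0.465)·2.214²/(2·9.81) = 7.477 m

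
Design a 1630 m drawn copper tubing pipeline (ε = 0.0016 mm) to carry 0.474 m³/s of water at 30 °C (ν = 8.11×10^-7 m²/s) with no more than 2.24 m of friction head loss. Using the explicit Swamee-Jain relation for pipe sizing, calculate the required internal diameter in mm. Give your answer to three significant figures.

D ≈ 697 mm

Swamee-Jain (Type III): D = 0.66·[ε^1.25·(LQ²/(gh_f))^4.75 + ν·Q^9.4·(L/(gh_f))^5.2]^0.04
LQ²/(gh_f) = 16.67; L/(gh_f) = 74.18
Term 1 = ε^1.25·(…)^4.75 = 0.0362; Term 2 = ν·Q^9.4·(…)^5.2 = 3.86
D = 0.66·(0.0362 + 3.86)^0.04 = 0.6969 m = 697 mm
Check: V = 1.24 m/s, Re = 1.07×10^6, f = 0.01154, h_f = 2.12 m ≈ 2.24 m ✓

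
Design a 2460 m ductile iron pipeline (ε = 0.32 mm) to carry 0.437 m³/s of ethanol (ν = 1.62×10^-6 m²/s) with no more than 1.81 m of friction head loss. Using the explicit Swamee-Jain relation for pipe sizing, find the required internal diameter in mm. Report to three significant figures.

Swamee-Jain (Type III): D = 0.66·[ε^1.25·(LQ²/(gh_f))^4.75 + ν·Q^9.4·(L/(gh_f))^5.2]^0.04
LQ²/(gh_f) = 26.46; L/(gh_f) = 138.5
Term 1 = ε^1.25·(…)^4.75 = 245; Term 2 = ν·Q^9.4·(…)^5.2 = 92.5
D = 0.66·(245 + 92.5)^0.04 = 0.8330 m = 833 mm
Check: V = 0.802 m/s, Re = 4.12×10^5, f = 0.01721, h_f = 1.67 m ≈ 1.81 m ✓

D ≈ 833 mm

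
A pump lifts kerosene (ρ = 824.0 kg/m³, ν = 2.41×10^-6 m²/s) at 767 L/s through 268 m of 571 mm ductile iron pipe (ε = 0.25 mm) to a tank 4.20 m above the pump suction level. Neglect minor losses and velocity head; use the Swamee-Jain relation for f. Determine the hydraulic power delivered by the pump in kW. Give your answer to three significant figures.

V = 4Q/(πD²) = 2.995 m/s; Re = 7.10×10^5; ε/D = 4.38×10^-4; f = 0.01708
h_f = f(L/D)V²/2g = 3.666 m
Total head H = z + h_f = 4.20 + 3.666 = 7.866 m
P_hyd = ρgQH = 824.0·9.81·0.767·7.866 = 48.77 kW

P_hyd ≈ 48.8 kW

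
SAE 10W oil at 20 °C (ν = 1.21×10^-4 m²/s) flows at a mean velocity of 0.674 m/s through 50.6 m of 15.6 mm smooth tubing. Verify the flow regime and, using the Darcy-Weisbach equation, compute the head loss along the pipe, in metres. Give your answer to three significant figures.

h_f ≈ 55.3 m

Re = VD/ν = 0.674·0.01560/1.21×10^-4 = 86.9 → laminar (Re < 2300)
f = 64/Re = 0.7365
h_f = f(L/D)V²/(2g) = 0.7365·(50.6/0.01560)·0.674²/(2·9.81) = 55.31 m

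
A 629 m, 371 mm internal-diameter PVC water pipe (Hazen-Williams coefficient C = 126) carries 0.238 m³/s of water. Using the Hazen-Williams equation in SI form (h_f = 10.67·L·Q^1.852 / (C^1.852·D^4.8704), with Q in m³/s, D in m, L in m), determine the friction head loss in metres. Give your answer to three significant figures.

h_f = 10.67·629·0.238^1.852 / (126^1.852·0.371^4.8704) = 7.580 m

h_f ≈ 7.58 m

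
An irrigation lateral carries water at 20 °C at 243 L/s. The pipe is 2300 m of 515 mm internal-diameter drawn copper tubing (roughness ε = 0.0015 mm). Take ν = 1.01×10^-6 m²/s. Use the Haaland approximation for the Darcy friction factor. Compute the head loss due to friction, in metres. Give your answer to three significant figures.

h_f ≈ 3.93 m

V = 4Q/(πD²) = 4·0.243/(π·0.515²) = 1.167 m/s
Re = VD/ν = 1.167·0.515/1.01×10^-6 = 5.95×10^5 → turbulent
ε/D = 0.0015/515 = 2.91×10^-6
Haaland: f = 0.01270
h_f = f(L/D)V²/(2g) = 0.01270·(2300/0.515)·1.167²/(2·9.81) = 3.935 m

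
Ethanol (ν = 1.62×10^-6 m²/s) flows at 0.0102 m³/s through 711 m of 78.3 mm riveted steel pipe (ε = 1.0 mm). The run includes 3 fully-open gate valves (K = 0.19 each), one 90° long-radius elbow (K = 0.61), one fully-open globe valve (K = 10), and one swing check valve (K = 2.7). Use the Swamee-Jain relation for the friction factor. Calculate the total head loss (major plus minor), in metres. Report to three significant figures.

V = 4Q/(πD²) = 2.118 m/s; V²/2g = 0.2287 m
Re = 1.02×10^5, ε/D = 0.0128 → f = 0.04199 (Swamee-Jain)
Major: h_f = f(L/D)·V²/2g = 0.04199·9080·0.2287 = 87.19 m
Minor: ΣK = 13.9; h_m = ΣK·V²/2g = 3.174 m
Total H_L = 87.19 + 3.174 = 90.37 m

H_L ≈ 90.4 m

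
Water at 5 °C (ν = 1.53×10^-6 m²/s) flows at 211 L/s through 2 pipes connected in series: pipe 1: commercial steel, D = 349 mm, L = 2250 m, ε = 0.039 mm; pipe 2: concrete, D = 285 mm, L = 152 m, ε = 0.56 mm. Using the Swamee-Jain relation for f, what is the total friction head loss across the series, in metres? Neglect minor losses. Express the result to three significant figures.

Pipe 1: V = 2.206 m/s, Re = 5.03×10^5, ε/D = 1.12×10^-4, f = 0.01459, h_1 = f(L/D)V²/2g = 23.33 m
Pipe 2: V = 3.308 m/s, Re = 6.16×10^5, ε/D = 0.00196, f = 0.02371, h_2 = f(L/D)V²/2g = 7.052 m
Series → Q common, losses add: H = Σh = 30.38 m

H ≈ 30.4 m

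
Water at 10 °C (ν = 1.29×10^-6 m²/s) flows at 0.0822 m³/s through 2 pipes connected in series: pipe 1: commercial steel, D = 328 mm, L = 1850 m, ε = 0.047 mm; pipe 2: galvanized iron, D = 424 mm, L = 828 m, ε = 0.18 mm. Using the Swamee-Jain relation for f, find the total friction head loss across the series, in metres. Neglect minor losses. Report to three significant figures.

Pipe 1: V = 0.9728 m/s, Re = 2.47×10^5, ε/D = 1.43×10^-4, f = 0.01623, h_1 = f(L/D)V²/2g = 4.417 m
Pipe 2: V = 0.5822 m/s, Re = 1.91×10^5, ε/D = 4.25×10^-4, f = 0.01861, h_2 = f(L/D)V²/2g = 0.6276 m
Series → Q common, losses add: H = Σh = 5.044 m

H ≈ 5.04 m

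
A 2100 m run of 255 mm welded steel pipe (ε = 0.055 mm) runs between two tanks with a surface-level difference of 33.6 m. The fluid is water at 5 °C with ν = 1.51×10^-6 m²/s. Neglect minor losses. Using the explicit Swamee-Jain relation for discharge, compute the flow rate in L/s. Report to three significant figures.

Swamee-Jain (Type II): Q = -0.965·√(gD⁵h_f/L)·ln[ε/(3.7D) + √(3.17ν²L/(gD³h_f))]
√(gD⁵h_f/L) = √(9.81·0.255⁵·33.6/2100) = 0.01301
ε/(3.7D) = 5.83×10^-5; √(3.17ν²L/(gD³h_f)) = 5.27×10^-5
Q = -0.965·0.01301·ln(1.110×10^-4) = 0.1143 m³/s
Check: V = 2.24 m/s, Re = 3.78×10^5, f = 0.01605, h_f = 33.8 m ≈ 33.6 m ✓

Q ≈ 114 L/s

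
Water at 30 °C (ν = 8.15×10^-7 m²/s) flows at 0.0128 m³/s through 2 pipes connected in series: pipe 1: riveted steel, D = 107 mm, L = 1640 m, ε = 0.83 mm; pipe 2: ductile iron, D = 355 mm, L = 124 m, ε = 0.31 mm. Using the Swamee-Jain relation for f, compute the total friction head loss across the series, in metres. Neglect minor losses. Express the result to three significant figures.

Pipe 1: V = 1.423 m/s, Re = 1.87×10^5, ε/D = 0.00776, f = 0.03540, h_1 = f(L/D)V²/2g = 56.03 m
Pipe 2: V = 0.1293 m/s, Re = 5.63×10^4, ε/D = 8.73×10^-4, f = 0.02342, h_2 = f(L/D)V²/2g = 0.006972 m
Series → Q common, losses add: H = Σh = 56.04 m

H ≈ 56.0 m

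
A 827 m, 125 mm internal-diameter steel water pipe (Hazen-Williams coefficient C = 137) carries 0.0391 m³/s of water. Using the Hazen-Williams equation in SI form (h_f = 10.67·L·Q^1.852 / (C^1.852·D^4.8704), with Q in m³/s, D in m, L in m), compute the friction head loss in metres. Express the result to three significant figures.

h_f ≈ 60.2 m

h_f = 10.67·827·0.0391^1.852 / (137^1.852·0.125^4.8704) = 60.20 m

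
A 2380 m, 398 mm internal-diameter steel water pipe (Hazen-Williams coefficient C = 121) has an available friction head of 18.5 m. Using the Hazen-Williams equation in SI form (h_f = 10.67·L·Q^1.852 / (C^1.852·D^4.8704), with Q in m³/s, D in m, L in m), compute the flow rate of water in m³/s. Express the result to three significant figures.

Rearranging: Q = [h_f·C^1.852·D^4.8704 / (10.67·L)]^(1/1.852)
Q = [18.5·121^1.852·0.398^4.8704 / (10.67·2380)]^0.540 = 0.2170 m³/s

Q ≈ 0.217 m³/s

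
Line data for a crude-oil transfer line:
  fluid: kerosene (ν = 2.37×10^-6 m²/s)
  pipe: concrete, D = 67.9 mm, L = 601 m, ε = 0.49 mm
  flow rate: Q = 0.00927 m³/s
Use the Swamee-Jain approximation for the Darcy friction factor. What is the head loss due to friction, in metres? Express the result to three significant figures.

V = 4Q/(πD²) = 4·0.00927/(π·0.0679²) = 2.560 m/s
Re = VD/ν = 2.560·0.0679/2.37×10^-6 = 7.33×10^4 → turbulent
ε/D = 0.49/67.9 = 0.00722
Swamee-Jain: f = 0.03535
h_f = f(L/D)V²/(2g) = 0.03535·(601/0.0679)·2.560²/(2·9.81) = 104.5 m

h_f ≈ 105 m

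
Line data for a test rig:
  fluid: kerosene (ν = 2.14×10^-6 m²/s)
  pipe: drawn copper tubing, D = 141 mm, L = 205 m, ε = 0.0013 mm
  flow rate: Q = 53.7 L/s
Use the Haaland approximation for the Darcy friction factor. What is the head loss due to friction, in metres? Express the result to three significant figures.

V = 4Q/(πD²) = 4·0.0537/(π·0.141²) = 3.439 m/s
Re = VD/ν = 3.439·0.141/2.14×10^-6 = 2.27×10^5 → turbulent
ε/D = 0.0013/141 = 9.22×10^-6
Haaland: f = 0.01519
h_f = f(L/D)V²/(2g) = 0.01519·(205/0.141)·3.439²/(2·9.81) = 13.31 m

h_f ≈ 13.3 m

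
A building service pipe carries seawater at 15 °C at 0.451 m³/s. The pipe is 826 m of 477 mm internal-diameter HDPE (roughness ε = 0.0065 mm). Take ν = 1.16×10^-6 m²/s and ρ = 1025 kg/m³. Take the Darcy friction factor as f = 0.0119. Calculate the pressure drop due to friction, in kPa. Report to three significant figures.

Δp ≈ 67.3 kPa

V = 4Q/(πD²) = 4·0.451/(π·0.477²) = 2.524 m/s
h_f = f(L/D)V²/(2g) = 0.01190·(826/0.477)·2.524²/(2·9.81) = 6.690 m
Δp = ρg·h_f = 1025·9.81·6.690 = 67.27 kPa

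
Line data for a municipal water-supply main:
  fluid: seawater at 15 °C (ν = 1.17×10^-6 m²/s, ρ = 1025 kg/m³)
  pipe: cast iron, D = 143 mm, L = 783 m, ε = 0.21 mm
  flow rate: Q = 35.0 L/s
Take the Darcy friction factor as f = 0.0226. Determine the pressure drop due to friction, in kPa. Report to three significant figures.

Δp ≈ 301 kPa

V = 4Q/(πD²) = 4·0.0350/(π·0.143²) = 2.179 m/s
h_f = f(L/D)V²/(2g) = 0.02260·(783/0.143)·2.179²/(2·9.81) = 29.95 m
Δp = ρg·h_f = 1025·9.81·29.95 = 301.2 kPa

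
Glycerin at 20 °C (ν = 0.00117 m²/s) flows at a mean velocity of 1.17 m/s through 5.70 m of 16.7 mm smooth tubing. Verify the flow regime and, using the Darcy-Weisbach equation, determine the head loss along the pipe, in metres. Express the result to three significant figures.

Re = VD/ν = 1.17·0.01670/0.00117 = 16.7 → laminar (Re < 2300)
f = 64/Re = 3.832
h_f = f(L/D)V²/(2g) = 3.832·(5.70/0.01670)·1.17²/(2·9.81) = 91.26 m

h_f ≈ 91.3 m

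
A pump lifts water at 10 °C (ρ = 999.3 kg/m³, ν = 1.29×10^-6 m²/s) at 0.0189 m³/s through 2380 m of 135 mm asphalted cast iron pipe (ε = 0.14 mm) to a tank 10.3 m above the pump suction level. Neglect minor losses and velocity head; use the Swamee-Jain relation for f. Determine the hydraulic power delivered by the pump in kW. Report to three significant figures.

V = 4Q/(πD²) = 1.320 m/s; Re = 1.38×10^5; ε/D = 0.00104; f = 0.02187
h_f = f(L/D)V²/2g = 34.26 m
Total head H = z + h_f = 10.3 + 34.26 = 44.56 m
P_hyd = ρgQH = 999.3·9.81·0.0189·44.56 = 8.256 kW

P_hyd ≈ 8.26 kW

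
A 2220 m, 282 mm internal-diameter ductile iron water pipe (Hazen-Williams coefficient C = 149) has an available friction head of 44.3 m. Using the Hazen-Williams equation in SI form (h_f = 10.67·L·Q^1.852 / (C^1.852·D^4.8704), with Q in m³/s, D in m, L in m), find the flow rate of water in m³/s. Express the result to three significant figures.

Rearranging: Q = [h_f·C^1.852·D^4.8704 / (10.67·L)]^(1/1.852)
Q = [44.3·149^1.852·0.282^4.8704 / (10.67·2220)]^0.540 = 0.1796 m³/s

Q ≈ 0.180 m³/s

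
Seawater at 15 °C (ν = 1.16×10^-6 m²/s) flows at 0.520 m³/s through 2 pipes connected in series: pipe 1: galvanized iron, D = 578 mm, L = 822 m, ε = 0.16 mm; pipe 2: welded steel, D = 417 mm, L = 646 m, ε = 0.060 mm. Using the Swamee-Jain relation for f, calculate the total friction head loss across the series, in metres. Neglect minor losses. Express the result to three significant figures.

Pipe 1: V = 1.982 m/s, Re = 9.87×10^5, ε/D = 2.77×10^-4, f = 0.01555, h_1 = f(L/D)V²/2g = 4.428 m
Pipe 2: V = 3.808 m/s, Re = 1.37×10^6, ε/D = 1.44×10^-4, f = 0.01383, h_2 = f(L/D)V²/2g = 15.84 m
Series → Q common, losses add: H = Σh = 20.26 m

H ≈ 20.3 m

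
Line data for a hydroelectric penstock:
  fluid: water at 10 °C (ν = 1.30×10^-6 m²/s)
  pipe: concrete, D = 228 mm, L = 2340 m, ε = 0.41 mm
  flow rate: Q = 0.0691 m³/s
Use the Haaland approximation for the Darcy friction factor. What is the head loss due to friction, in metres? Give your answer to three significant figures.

h_f ≈ 35.1 m

V = 4Q/(πD²) = 4·0.0691/(π·0.228²) = 1.692 m/s
Re = VD/ν = 1.692·0.228/1.30×10^-6 = 2.97×10^5 → turbulent
ε/D = 0.41/228 = 0.00180
Haaland: f = 0.02339
h_f = f(L/D)V²/(2g) = 0.02339·(2340/0.228)·1.692²/(2·9.81) = 35.05 m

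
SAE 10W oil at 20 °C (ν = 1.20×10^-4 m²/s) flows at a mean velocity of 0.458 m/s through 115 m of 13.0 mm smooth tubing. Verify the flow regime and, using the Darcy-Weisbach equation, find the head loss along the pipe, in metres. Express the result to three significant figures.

Re = VD/ν = 0.458·0.01300/1.20×10^-4 = 49.6 → laminar (Re < 2300)
f = 64/Re = 1.290
h_f = f(L/D)V²/(2g) = 1.290·(115/0.01300)·0.458²/(2·9.81) = 122.0 m

h_f ≈ 122 m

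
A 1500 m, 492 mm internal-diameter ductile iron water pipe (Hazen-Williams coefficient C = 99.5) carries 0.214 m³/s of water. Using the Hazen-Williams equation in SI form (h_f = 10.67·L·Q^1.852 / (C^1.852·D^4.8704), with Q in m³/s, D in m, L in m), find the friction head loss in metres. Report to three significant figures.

h_f = 10.67·1500·0.214^1.852 / (99.5^1.852·0.492^4.8704) = 5.814 m

h_f ≈ 5.81 m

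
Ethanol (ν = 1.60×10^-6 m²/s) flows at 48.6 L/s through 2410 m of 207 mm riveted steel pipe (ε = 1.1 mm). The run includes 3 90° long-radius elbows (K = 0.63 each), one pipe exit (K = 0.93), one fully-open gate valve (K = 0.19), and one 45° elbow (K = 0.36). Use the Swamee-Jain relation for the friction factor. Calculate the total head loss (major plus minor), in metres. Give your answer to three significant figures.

H_L ≈ 39.5 m

V = 4Q/(πD²) = 1.444 m/s; V²/2g = 0.1063 m
Re = 1.87×10^5, ε/D = 0.00531 → f = 0.03160 (Swamee-Jain)
Major: h_f = f(L/D)·V²/2g = 0.03160·11643·0.1063 = 39.11 m
Minor: ΣK = 3.37; h_m = ΣK·V²/2g = 0.3582 m
Total H_L = 39.11 + 0.3582 = 39.47 m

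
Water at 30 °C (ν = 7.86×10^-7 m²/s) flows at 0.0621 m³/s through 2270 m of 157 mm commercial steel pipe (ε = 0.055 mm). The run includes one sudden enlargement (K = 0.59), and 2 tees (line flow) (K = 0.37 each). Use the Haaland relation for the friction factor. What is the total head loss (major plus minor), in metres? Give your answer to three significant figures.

H_L ≈ 125 m

V = 4Q/(πD²) = 3.208 m/s; V²/2g = 0.5245 m
Re = 6.41×10^5, ε/D = 3.50×10^-4 → f = 0.01633 (Haaland)
Major: h_f = f(L/D)·V²/2g = 0.01633·14459·0.5245 = 123.8 m
Minor: ΣK = 1.33; h_m = ΣK·V²/2g = 0.6975 m
Total H_L = 123.8 + 0.6975 = 124.5 m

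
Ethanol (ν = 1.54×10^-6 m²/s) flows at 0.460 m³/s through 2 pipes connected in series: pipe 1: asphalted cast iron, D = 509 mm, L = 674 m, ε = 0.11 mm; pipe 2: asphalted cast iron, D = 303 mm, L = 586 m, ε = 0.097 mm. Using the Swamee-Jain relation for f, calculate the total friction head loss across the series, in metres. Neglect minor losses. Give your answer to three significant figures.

Pipe 1: V = 2.261 m/s, Re = 7.47×10^5, ε/D = 2.16×10^-4, f = 0.01520, h_1 = f(L/D)V²/2g = 5.244 m
Pipe 2: V = 6.379 m/s, Re = 1.26×10^6, ε/D = 3.20×10^-4, f = 0.01580, h_2 = f(L/D)V²/2g = 63.37 m
Series → Q common, losses add: H = Σh = 68.61 m

H ≈ 68.6 m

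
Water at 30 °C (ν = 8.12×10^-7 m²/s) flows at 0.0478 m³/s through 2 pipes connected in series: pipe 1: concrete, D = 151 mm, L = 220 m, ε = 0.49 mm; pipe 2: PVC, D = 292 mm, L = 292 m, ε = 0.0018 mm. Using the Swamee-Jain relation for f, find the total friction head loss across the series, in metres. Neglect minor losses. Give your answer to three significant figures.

Pipe 1: V = 2.669 m/s, Re = 4.96×10^5, ε/D = 0.00325, f = 0.02712, h_1 = f(L/D)V²/2g = 14.35 m
Pipe 2: V = 0.7138 m/s, Re = 2.57×10^5, ε/D = 6.16×10^-6, f = 0.01487, h_2 = f(L/D)V²/2g = 0.3861 m
Series → Q common, losses add: H = Σh = 14.73 m

H ≈ 14.7 m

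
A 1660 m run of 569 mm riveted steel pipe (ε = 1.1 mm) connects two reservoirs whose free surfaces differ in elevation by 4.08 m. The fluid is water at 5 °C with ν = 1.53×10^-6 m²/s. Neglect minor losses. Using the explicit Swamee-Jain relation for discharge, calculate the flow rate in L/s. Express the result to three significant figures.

Swamee-Jain (Type II): Q = -0.965·√(gD⁵h_f/L)·ln[ε/(3.7D) + √(3.17ν²L/(gD³h_f))]
√(gD⁵h_f/L) = √(9.81·0.569⁵·4.08/1660) = 0.03792
ε/(3.7D) = 5.22×10^-4; √(3.17ν²L/(gD³h_f)) = 4.09×10^-5
Q = -0.965·0.03792·ln(5.634×10^-4) = 0.2738 m³/s
Check: V = 1.08 m/s, Re = 4.00×10^5, f = 0.02381, h_f = 4.10 m ≈ 4.08 m ✓

Q ≈ 274 L/s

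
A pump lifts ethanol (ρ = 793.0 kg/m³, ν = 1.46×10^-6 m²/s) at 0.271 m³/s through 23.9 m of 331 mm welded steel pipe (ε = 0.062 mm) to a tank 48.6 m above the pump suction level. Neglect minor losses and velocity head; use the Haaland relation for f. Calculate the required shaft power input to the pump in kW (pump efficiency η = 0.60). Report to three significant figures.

V = 4Q/(πD²) = 3.149 m/s; Re = 7.14×10^5; ε/D = 1.87×10^-4; f = 0.01476
h_f = f(L/D)V²/2g = 0.5387 m
Total head H = z + h_f = 48.6 + 0.5387 = 49.14 m
P_hyd = ρgQH = 793.0·9.81·0.271·49.14 = 103.6 kW
P_shaft = P_hyd/η = 103.6/0.60 = 172.7 kW

P_shaft ≈ 173 kW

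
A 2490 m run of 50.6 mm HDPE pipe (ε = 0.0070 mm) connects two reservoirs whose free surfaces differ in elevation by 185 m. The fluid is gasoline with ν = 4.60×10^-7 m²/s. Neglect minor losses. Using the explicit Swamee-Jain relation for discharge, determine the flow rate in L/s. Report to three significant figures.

Q ≈ 4.28 L/s

Swamee-Jain (Type II): Q = -0.965·√(gD⁵h_f/L)·ln[ε/(3.7D) + √(3.17ν²L/(gD³h_f))]
√(gD⁵h_f/L) = √(9.81·0.0506⁵·185/2490) = 4.917×10^-4
ε/(3.7D) = 3.74×10^-5; √(3.17ν²L/(gD³h_f)) = 8.43×10^-5
Q = -0.965·4.917×10^-4·ln(1.217×10^-4) = 0.004277 m³/s
Check: V = 2.13 m/s, Re = 2.34×10^5, f = 0.01632, h_f = 185 m ≈ 185 m ✓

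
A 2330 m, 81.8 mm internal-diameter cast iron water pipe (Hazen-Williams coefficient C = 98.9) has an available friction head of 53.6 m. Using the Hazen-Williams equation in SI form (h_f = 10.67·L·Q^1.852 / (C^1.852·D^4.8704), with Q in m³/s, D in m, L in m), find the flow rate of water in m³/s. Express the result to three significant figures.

Q ≈ 0.00497 m³/s

Rearranging: Q = [h_f·C^1.852·D^4.8704 / (10.67·L)]^(1/1.852)
Q = [53.6·98.9^1.852·0.0818^4.8704 / (10.67·2330)]^0.540 = 0.004969 m³/s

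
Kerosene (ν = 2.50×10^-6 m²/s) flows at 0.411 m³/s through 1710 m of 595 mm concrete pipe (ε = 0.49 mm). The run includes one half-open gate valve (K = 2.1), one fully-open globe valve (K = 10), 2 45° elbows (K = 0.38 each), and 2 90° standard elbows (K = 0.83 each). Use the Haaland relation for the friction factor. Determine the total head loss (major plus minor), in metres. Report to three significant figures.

V = 4Q/(πD²) = 1.478 m/s; V²/2g = 0.1114 m
Re = 3.52×10^5, ε/D = 8.24×10^-4 → f = 0.01961 (Haaland)
Major: h_f = f(L/D)·V²/2g = 0.01961·2874·0.1114 = 6.276 m
Minor: ΣK = 14.5; h_m = ΣK·V²/2g = 1.617 m
Total H_L = 6.276 + 1.617 = 7.893 m

H_L ≈ 7.89 m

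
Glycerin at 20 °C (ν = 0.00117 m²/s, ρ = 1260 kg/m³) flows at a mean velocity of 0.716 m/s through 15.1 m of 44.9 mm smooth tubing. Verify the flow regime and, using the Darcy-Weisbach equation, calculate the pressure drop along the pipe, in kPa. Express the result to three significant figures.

Δp ≈ 253 kPa

Re = VD/ν = 0.716·0.04490/0.00117 = 27.5 → laminar (Re < 2300)
f = 64/Re = 2.329
h_f = f(L/D)V²/(2g) = 2.329·(15.1/0.04490)·0.716²/(2·9.81) = 20.47 m
Δp = ρg·h_f = 1260·9.81·20.47 = 253.0 kPa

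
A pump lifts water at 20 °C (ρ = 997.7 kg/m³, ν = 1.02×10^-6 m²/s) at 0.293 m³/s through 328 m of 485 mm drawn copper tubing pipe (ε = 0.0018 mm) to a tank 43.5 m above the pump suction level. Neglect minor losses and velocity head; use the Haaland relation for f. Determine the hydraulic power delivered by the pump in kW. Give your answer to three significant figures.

V = 4Q/(πD²) = 1.586 m/s; Re = 7.54×10^5; ε/D = 3.71×10^-6; f = 0.01221
h_f = f(L/D)V²/2g = 1.058 m
Total head H = z + h_f = 43.5 + 1.058 = 44.56 m
P_hyd = ρgQH = 997.7·9.81·0.293·44.56 = 127.8 kW

P_hyd ≈ 128 kW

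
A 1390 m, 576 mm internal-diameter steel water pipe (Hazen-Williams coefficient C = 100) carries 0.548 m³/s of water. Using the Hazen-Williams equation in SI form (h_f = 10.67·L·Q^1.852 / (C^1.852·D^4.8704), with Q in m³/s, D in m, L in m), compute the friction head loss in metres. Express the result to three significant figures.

h_f = 10.67·1390·0.548^1.852 / (100^1.852·0.576^4.8704) = 14.13 m

h_f ≈ 14.1 m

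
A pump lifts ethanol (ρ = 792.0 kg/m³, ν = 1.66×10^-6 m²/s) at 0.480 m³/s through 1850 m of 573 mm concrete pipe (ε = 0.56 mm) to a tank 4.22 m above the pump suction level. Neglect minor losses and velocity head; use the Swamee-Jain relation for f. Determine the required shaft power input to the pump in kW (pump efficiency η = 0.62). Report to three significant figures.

P_shaft ≈ 94.4 kW

V = 4Q/(πD²) = 1.861 m/s; Re = 6.43×10^5; ε/D = 9.77×10^-4; f = 0.02011
h_f = f(L/D)V²/2g = 11.47 m
Total head H = z + h_f = 4.22 + 11.47 = 15.69 m
P_hyd = ρgQH = 792.0·9.81·0.480·15.69 = 58.51 kW
P_shaft = P_hyd/η = 58.51/0.62 = 94.37 kW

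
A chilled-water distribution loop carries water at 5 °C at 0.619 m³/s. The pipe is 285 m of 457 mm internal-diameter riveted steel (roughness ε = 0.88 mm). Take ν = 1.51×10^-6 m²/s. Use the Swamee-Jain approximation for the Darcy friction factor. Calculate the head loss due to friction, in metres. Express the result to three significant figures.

h_f ≈ 10.6 m

V = 4Q/(πD²) = 4·0.619/(π·0.457²) = 3.774 m/s
Re = VD/ν = 3.774·0.457/1.51×10^-6 = 1.14×10^6 → turbulent
ε/D = 0.88/457 = 0.00193
Swamee-Jain: f = 0.02342
h_f = f(L/D)V²/(2g) = 0.02342·(285/0.457)·3.774²/(2·9.81) = 10.60 m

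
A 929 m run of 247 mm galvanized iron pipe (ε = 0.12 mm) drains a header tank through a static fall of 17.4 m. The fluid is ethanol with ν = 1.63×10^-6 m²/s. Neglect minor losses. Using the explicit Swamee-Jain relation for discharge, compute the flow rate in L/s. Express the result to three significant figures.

Swamee-Jain (Type II): Q = -0.965·√(gD⁵h_f/L)·ln[ε/(3.7D) + √(3.17ν²L/(gD³h_f))]
√(gD⁵h_f/L) = √(9.81·0.247⁵·17.4/929) = 0.01300
ε/(3.7D) = 1.31×10^-4; √(3.17ν²L/(gD³h_f)) = 5.52×10^-5
Q = -0.965·0.01300·ln(1.865×10^-4) = 0.1077 m³/s
Check: V = 2.25 m/s, Re = 3.41×10^5, f = 0.01809, h_f = 17.5 m ≈ 17.4 m ✓

Q ≈ 108 L/s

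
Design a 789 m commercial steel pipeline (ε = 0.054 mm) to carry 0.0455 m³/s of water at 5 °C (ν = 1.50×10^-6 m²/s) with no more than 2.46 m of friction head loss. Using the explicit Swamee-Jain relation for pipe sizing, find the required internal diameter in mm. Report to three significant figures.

D ≈ 253 mm

Swamee-Jain (Type III): D = 0.66·[ε^1.25·(LQ²/(gh_f))^4.75 + ν·Q^9.4·(L/(gh_f))^5.2]^0.04
LQ²/(gh_f) = 0.06769; L/(gh_f) = 32.69
Term 1 = ε^1.25·(…)^4.75 = 1.29×10^-11; Term 2 = ν·Q^9.4·(…)^5.2 = 2.73×10^-11
D = 0.66·(1.29×10^-11 + 2.73×10^-11)^0.04 = 0.2534 m = 253 mm
Check: V = 0.903 m/s, Re = 1.52×10^5, f = 0.01787, h_f = 2.31 m ≈ 2.46 m ✓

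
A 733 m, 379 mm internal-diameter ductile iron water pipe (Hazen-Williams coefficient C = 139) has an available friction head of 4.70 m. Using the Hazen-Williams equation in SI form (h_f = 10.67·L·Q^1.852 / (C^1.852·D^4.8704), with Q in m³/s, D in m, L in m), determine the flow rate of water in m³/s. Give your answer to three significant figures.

Q ≈ 0.198 m³/s

Rearranging: Q = [h_f·C^1.852·D^4.8704 / (10.67·L)]^(1/1.852)
Q = [4.70·139^1.852·0.379^4.8704 / (10.67·733)]^0.540 = 0.1975 m³/s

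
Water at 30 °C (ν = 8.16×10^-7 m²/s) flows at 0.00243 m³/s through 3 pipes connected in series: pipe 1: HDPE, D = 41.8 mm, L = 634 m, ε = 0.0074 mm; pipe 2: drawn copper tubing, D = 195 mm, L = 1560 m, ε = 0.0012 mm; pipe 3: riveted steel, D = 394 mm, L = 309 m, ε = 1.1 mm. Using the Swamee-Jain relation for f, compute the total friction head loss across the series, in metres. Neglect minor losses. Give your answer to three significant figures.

Pipe 1: V = 1.771 m/s, Re = 9.07×10^4, ε/D = 1.77×10^-4, f = 0.01919, h_1 = f(L/D)V²/2g = 46.53 m
Pipe 2: V = 0.08137 m/s, Re = 1.94×10^4, ε/D = 6.15×10^-6, f = 0.02601, h_2 = f(L/D)V²/2g = 0.07022 m
Pipe 3: V = 0.01993 m/s, Re = 9620, ε/D = 0.00279, f = 0.03564, h_3 = f(L/D)V²/2g = 5.660×10^-4 m
Series → Q common, losses add: H = Σh = 46.60 m

H ≈ 46.6 m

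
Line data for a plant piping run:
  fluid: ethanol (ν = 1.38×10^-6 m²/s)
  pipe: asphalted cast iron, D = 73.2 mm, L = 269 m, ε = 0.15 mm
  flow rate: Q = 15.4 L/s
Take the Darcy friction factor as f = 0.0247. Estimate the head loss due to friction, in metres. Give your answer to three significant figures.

V = 4Q/(πD²) = 4·0.0154/(π·0.0732²) = 3.659 m/s
h_f = f(L/D)V²/(2g) = 0.02470·(269/0.0732)·3.659²/(2·9.81) = 61.95 m

h_f ≈ 62.0 m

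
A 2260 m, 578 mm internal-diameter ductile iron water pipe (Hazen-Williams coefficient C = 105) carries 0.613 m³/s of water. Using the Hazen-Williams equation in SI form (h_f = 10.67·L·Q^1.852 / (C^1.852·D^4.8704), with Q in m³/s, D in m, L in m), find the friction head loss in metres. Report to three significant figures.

h_f ≈ 25.4 m

h_f = 10.67·2260·0.613^1.852 / (105^1.852·0.578^4.8704) = 25.40 m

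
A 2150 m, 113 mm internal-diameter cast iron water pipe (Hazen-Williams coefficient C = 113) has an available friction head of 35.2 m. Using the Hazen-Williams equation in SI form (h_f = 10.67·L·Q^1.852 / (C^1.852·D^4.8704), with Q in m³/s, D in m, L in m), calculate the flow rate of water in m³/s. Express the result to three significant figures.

Q ≈ 0.0111 m³/s

Rearranging: Q = [h_f·C^1.852·D^4.8704 / (10.67·L)]^(1/1.852)
Q = [35.2·113^1.852·0.113^4.8704 / (10.67·2150)]^0.540 = 0.01105 m³/s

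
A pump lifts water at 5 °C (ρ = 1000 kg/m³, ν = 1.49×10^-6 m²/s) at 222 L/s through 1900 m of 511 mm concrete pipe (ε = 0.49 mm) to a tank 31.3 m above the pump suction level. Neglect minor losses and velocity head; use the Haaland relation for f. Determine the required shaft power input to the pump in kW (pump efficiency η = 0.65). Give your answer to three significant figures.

V = 4Q/(πD²) = 1.082 m/s; Re = 3.71×10^5; ε/D = 9.59×10^-4; f = 0.02019
h_f = f(L/D)V²/2g = 4.483 m
Total head H = z + h_f = 31.3 + 4.483 = 35.78 m
P_hyd = ρgQH = 1000·9.81·0.222·35.78 = 77.93 kW
P_shaft = P_hyd/η = 77.93/0.65 = 119.9 kW

P_shaft ≈ 120 kW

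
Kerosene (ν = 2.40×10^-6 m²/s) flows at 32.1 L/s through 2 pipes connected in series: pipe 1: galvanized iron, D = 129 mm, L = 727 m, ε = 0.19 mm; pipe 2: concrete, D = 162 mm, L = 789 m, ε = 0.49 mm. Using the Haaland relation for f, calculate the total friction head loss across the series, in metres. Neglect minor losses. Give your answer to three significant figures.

Pipe 1: V = 2.456 m/s, Re = 1.32×10^5, ε/D = 0.00147, f = 0.02308, h_1 = f(L/D)V²/2g = 40.00 m
Pipe 2: V = 1.557 m/s, Re = 1.05×10^5, ε/D = 0.00302, f = 0.02739, h_2 = f(L/D)V²/2g = 16.49 m
Series → Q common, losses add: H = Σh = 56.49 m

H ≈ 56.5 m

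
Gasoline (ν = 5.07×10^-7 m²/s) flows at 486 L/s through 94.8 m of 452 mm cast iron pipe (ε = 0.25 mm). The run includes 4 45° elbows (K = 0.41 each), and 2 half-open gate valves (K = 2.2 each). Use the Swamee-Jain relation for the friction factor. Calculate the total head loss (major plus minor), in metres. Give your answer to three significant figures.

V = 4Q/(πD²) = 3.029 m/s; V²/2g = 0.4676 m
Re = 2.70×10^6, ε/D = 5.53×10^-4 → f = 0.01732 (Swamee-Jain)
Major: h_f = f(L/D)·V²/2g = 0.01732·209.7·0.4676 = 1.699 m
Minor: ΣK = 6.04; h_m = ΣK·V²/2g = 2.824 m
Total H_L = 1.699 + 2.824 = 4.523 m

H_L ≈ 4.52 m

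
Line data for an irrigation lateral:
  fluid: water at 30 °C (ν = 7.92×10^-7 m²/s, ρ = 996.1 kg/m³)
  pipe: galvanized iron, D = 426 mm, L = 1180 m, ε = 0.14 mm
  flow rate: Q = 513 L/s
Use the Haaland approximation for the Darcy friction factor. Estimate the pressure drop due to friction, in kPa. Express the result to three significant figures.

V = 4Q/(πD²) = 4·0.513/(π·0.426²) = 3.599 m/s
Re = VD/ν = 3.599·0.426/7.92×10^-7 = 1.94×10^6 → turbulent
ε/D = 0.14/426 = 3.29×10^-4
Haaland: f = 0.01558
h_f = f(L/D)V²/(2g) = 0.01558·(1180/0.426)·3.599²/(2·9.81) = 28.49 m
Δp = ρg·h_f = 996.1·9.81·28.49 = 278.4 kPa

Δp ≈ 278 kPa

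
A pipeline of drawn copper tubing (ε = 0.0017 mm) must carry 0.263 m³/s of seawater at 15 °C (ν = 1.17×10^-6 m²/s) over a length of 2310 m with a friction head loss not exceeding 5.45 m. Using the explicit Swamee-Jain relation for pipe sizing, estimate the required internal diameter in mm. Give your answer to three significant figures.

Swamee-Jain (Type III): D = 0.66·[ε^1.25·(LQ²/(gh_f))^4.75 + ν·Q^9.4·(L/(gh_f))^5.2]^0.04
LQ²/(gh_f) = 2.989; L/(gh_f) = 43.21
Term 1 = ε^1.25·(…)^4.75 = 1.11×10^-5; Term 2 = ν·Q^9.4·(…)^5.2 = 0.00132
D = 0.66·(1.11×10^-5 + 0.00132)^0.04 = 0.5064 m = 506 mm
Check: V = 1.31 m/s, Re = 5.65×10^5, f = 0.01287, h_f = 5.10 m ≈ 5.45 m ✓

D ≈ 506 mm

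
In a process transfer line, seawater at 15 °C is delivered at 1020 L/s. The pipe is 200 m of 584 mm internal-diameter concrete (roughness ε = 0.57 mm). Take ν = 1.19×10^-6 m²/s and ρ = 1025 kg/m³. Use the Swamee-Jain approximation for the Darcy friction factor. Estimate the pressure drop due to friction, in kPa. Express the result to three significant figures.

V = 4Q/(πD²) = 4·1.02/(π·0.584²) = 3.808 m/s
Re = VD/ν = 3.808·0.584/1.19×10^-6 = 1.87×10^6 → turbulent
ε/D = 0.57/584 = 9.76×10^-4
Swamee-Jain: f = 0.01975
h_f = f(L/D)V²/(2g) = 0.01975·(200/0.584)·3.808²/(2·9.81) = 4.999 m
Δp = ρg·h_f = 1025·9.81·4.999 = 50.26 kPa

Δp ≈ 50.3 kPa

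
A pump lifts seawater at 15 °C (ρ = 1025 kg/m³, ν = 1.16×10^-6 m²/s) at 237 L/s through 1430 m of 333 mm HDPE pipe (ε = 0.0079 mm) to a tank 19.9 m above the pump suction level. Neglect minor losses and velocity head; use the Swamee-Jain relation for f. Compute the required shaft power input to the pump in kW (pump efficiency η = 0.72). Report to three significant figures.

P_shaft ≈ 133 kW

V = 4Q/(πD²) = 2.721 m/s; Re = 7.81×10^5; ε/D = 2.37×10^-5; f = 0.01259
h_f = f(L/D)V²/2g = 20.40 m
Total head H = z + h_f = 19.9 + 20.40 = 40.30 m
P_hyd = ρgQH = 1025·9.81·0.237·40.30 = 96.04 kW
P_shaft = P_hyd/η = 96.04/0.72 = 133.4 kW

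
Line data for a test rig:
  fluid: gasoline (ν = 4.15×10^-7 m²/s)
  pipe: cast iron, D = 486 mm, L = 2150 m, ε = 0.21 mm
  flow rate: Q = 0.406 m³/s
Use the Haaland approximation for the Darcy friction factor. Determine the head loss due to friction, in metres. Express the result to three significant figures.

V = 4Q/(πD²) = 4·0.406/(π·0.486²) = 2.189 m/s
Re = VD/ν = 2.189·0.486/4.15×10^-7 = 2.56×10^6 → turbulent
ε/D = 0.21/486 = 4.32×10^-4
Haaland: f = 0.01639
h_f = f(L/D)V²/(2g) = 0.01639·(2150/0.486)·2.189²/(2·9.81) = 17.71 m

h_f ≈ 17.7 m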